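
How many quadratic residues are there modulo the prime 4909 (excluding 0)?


For prime p, the number of non-zero quadratic residues is (p-1)/2.
= (4909-1)/2
= 2454

2454


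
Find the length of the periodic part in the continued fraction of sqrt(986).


Run the CF algorithm for sqrt(986).
a_0 = floor(sqrt(986)) = 31; set m_0=0, q_0=1.
Recurrence: m' = q*a - m,  q' = (d - m'^2)/q,  a' = floor((a_0 + m')/q').
  step 1: m=31, q=25, a=2
  step 2: m=19, q=25, a=2
  step 3: m=31, q=1, a=62
a_3 = 2*a_0 = 62, so the period closes here.
sqrt(986) = [31; 2, 2, 62]
Period length = 3

3


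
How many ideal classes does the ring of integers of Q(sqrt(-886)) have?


K = Q(sqrt(-886)). d mod 4 = 2, so D = disc(K) = 4d = -3544
h(K) equals the number of primitive reduced positive-definite forms (a, b, c) = a*x^2 + b*x*y + c*y^2 with b^2 - 4ac = D,
where reduced means |b| <= a <= c, with b >= 0 whenever |b| = a or a = c, and primitive means gcd(a, b, c) = 1.
Reduced forces 3a^2 <= |D| = 3544, so 1 <= a <= 34; b must have the parity of D, and c = (b^2 - D)/(4a) must be an integer >= a.
Enumerate a = 1..34, b in [-a, a]:
  a=1: (1, 0, 886)  [1]
  a=2: (2, 0, 443)  [1]
  a=3..4: none
  a=5: (5, -4, 178), (5, 4, 178)  [2]
  a=6..9: none
  a=10: (10, -4, 89), (10, 4, 89)  [2]
  a=11: (11, -8, 82), (11, 8, 82)  [2]
  a=12..16: none
  a=17: (17, -14, 55), (17, 14, 55)  [2]
  a=18: none
  a=19: (19, -16, 50), (19, 16, 50)  [2]
  a=20..21: none
  a=22: (22, -8, 41), (22, 8, 41)  [2]
  a=23..24: none
  a=25: (25, -16, 38), (25, 16, 38)  [2]
  a=26..28: none
  a=29: (29, -20, 34), (29, 20, 34)  [2]
  a=30..34: none
Total reduced forms: 1 + 1 + 2 + 2 + 2 + 2 + 2 + 2 + 2 + 2 = 18
h = 18

18


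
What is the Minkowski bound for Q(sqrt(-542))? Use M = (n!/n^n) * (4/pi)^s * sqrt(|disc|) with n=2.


d = -542, d mod 4 = 2, so disc(K) = 4d = -2168; |disc(K)| = 2168
Imaginary quadratic field, so n = 2, s = r2 = 1, r1 = 0
M = (n!/n^n) * (4/pi)^s * sqrt(|disc(K)|) = (2!/2^2) * (4/pi)^1 * sqrt(2168)
= 0.5 * 1.273240 * 46.561787
= 29.6422

29.6422


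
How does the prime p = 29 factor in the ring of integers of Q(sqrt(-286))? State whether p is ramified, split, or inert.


K = Q(sqrt(-286)). Since d mod 4 = 2, disc(K) = -1144.
Check p | disc: -1144 mod 29 = 16.
p does not divide disc. Compute Legendre symbol (d/p):
4^((29-1)/2) mod 29 = 1
(d/p) = 1, so p splits: (p) = P*P' with e=1, f=1, g=2.
Therefore p is split.

split


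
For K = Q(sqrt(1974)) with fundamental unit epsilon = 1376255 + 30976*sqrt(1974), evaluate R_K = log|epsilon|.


epsilon = 1376255 + 30976*sqrt(1974)
= 2.7525e+06
R = ln(2.7525e+06)
= 14.8280

14.8280


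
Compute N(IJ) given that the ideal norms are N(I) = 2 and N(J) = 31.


N(IJ) = N(I) * N(J)
= 2 * 31
= 62

62


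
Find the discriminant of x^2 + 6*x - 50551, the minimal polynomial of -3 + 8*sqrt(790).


The element -3 + 8*sqrt(790) has minimal polynomial:
x^2 + 6*x - 50551
Discriminant = (6)^2 - 4*(-50551)
= 36 + 202204
= 202240

202240


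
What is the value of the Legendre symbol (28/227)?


p = 227 is prime, so compute (28/227) with the reciprocity algorithm (Jacobi-symbol steps: pull out 2s via (2/n), flip via reciprocity, reduce):
  pull out 2: (2/227) = -1  (since 227 mod 8 = 3)
  pull out 2: (2/227) = -1  (since 227 mod 8 = 3)
  reciprocity: (7/227) -> -(227/7)
  reduce: (3/7)
  reciprocity: (3/7) -> -(7/3)
  reduce: (1/3)
  (1/3) = 1
Product of signs = 1
(28/227) = 1

1


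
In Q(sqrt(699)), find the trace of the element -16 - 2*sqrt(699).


Tr(a + b*sqrt(d)) = (a + b*sqrt(d)) + (a - b*sqrt(d)) = 2a
= 2 * (-16)
= -32

-32


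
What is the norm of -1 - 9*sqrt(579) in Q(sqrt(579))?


N(a + b*sqrt(d)) = a^2 - d*b^2
= (-1)^2 - (579)*(-9)^2
= 1 - 46899
= -46898

-46898


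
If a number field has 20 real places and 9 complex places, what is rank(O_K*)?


By Dirichlet's unit theorem:
rank = r1 + r2 - 1
= 20 + 9 - 1
= 28

28


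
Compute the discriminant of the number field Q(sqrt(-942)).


For K = Q(sqrt(d)) with d squarefree: disc(K) = d if d = 1 mod 4, and disc(K) = 4d if d = 2 or 3 mod 4.
Here d = -942, and d mod 4 = 2.
d = 2 mod 4, not 1 (O_K = Z[sqrt(d)]), so disc(K) = 4d = 4 * (-942) = -3768

-3768


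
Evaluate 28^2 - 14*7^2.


x^2 - d*y^2
= 28^2 - 14*7^2
= 784 - 686
= 98

98


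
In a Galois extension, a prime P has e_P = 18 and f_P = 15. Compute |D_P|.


|D_P| = e * f
= 18 * 15
= 270

270


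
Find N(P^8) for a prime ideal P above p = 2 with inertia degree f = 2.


N(P^a) = p^(a*f)
= 2^(8*2)
= 2^16
= 65536

65536


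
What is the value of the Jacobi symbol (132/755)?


Compute (132/755) via quadratic reciprocity:
  pull out 2: (2/755) = -1  (since 755 mod 8 = 3)
  pull out 2: (2/755) = -1  (since 755 mod 8 = 3)
  reciprocity: (33/755) -> +(755/33)
  reduce: (29/33)
  reciprocity: (29/33) -> +(33/29)
  reduce: (4/29)
  pull out 2: (2/29) = -1  (since 29 mod 8 = 5)
  pull out 2: (2/29) = -1  (since 29 mod 8 = 5)
  (1/29) = 1
Product of signs = 1

1


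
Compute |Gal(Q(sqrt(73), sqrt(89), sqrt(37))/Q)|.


The 3 square roots of distinct primes are multiplicatively independent over Q,
so [K:Q] = 2^3 and Gal(K/Q) is isomorphic to (Z/2Z)^3.
|Gal| = 2^3 = 8

8


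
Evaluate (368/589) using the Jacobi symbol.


Compute (368/589) via quadratic reciprocity:
  pull out 2: (2/589) = -1  (since 589 mod 8 = 5)
  pull out 2: (2/589) = -1  (since 589 mod 8 = 5)
  pull out 2: (2/589) = -1  (since 589 mod 8 = 5)
  pull out 2: (2/589) = -1  (since 589 mod 8 = 5)
  reciprocity: (23/589) -> +(589/23)
  reduce: (14/23)
  pull out 2: (2/23) = +1  (since 23 mod 8 = 7)
  reciprocity: (7/23) -> -(23/7)
  reduce: (2/7)
  pull out 2: (2/7) = +1  (since 7 mod 8 = 7)
  (1/7) = 1
Product of signs = -1

-1


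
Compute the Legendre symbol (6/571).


p = 571 is prime, so compute (6/571) with the reciprocity algorithm (Jacobi-symbol steps: pull out 2s via (2/n), flip via reciprocity, reduce):
  pull out 2: (2/571) = -1  (since 571 mod 8 = 3)
  reciprocity: (3/571) -> -(571/3)
  reduce: (1/3)
  (1/3) = 1
Product of signs = 1
(6/571) = 1

1


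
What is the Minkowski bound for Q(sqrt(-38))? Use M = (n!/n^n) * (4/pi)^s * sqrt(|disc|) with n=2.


d = -38, d mod 4 = 2, so disc(K) = 4d = -152; |disc(K)| = 152
Imaginary quadratic field, so n = 2, s = r2 = 1, r1 = 0
M = (n!/n^n) * (4/pi)^s * sqrt(|disc(K)|) = (2!/2^2) * (4/pi)^1 * sqrt(152)
= 0.5 * 1.273240 * 12.328828
= 7.8488

7.8488


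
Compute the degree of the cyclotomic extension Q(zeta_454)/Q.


The degree equals Euler's totient phi(454).
454 = 2 * 227
phi(454) = 226

226


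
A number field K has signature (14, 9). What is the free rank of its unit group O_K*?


By Dirichlet's unit theorem:
rank = r1 + r2 - 1
= 14 + 9 - 1
= 22

22


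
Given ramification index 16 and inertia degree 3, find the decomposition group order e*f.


|D_P| = e * f
= 16 * 3
= 48

48


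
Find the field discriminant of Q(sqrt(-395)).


For K = Q(sqrt(d)) with d squarefree: disc(K) = d if d = 1 mod 4, and disc(K) = 4d if d = 2 or 3 mod 4.
Here d = -395, and d mod 4 = 1.
d = 1 mod 4 (O_K = Z[(1+sqrt(d))/2]), so disc(K) = d = -395

-395


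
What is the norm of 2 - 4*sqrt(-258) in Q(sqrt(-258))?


N(a + b*sqrt(d)) = a^2 - d*b^2
= (2)^2 - (-258)*(-4)^2
= 4 + 4128
= 4132

4132


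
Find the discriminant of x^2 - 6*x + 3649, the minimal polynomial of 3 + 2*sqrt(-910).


The element 3 + 2*sqrt(-910) has minimal polynomial:
x^2 - 6*x + 3649
Discriminant = (-6)^2 - 4*(3649)
= 36 - 14596
= -14560

-14560


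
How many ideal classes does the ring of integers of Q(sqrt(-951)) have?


K = Q(sqrt(-951)). d mod 4 = 1, so D = disc(K) = d = -951
h(K) equals the number of primitive reduced positive-definite forms (a, b, c) = a*x^2 + b*x*y + c*y^2 with b^2 - 4ac = D,
where reduced means |b| <= a <= c, with b >= 0 whenever |b| = a or a = c, and primitive means gcd(a, b, c) = 1.
Reduced forces 3a^2 <= |D| = 951, so 1 <= a <= 17; b must have the parity of D, and c = (b^2 - D)/(4a) must be an integer >= a.
Enumerate a = 1..17, b in [-a, a]:
  a=1: (1, 1, 238)  [1]
  a=2: (2, -1, 119), (2, 1, 119)  [2]
  a=3: (3, 3, 80)  [1]
  a=4: (4, -3, 60), (4, 3, 60)  [2]
  a=5: (5, -3, 48), (5, 3, 48)  [2]
  a=6: (6, -3, 40), (6, 3, 40)  [2]
  a=7: (7, -1, 34), (7, 1, 34)  [2]
  a=8: (8, -3, 30), (8, 3, 30)  [2]
  a=9: none
  a=10: (10, -7, 25), (10, -3, 24), (10, 3, 24), (10, 7, 25)  [4]
  a=11: none
  a=12: (12, -3, 20), (12, 3, 20)  [2]
  a=13: none
  a=14: (14, -13, 20), (14, -1, 17), (14, 1, 17), (14, 13, 20)  [4]
  a=15: (15, -3, 16), (15, 3, 16)  [2]
  a=16..17: none
Total reduced forms: 1 + 2 + 1 + 2 + 2 + 2 + 2 + 2 + 4 + 2 + 4 + 2 = 26
h = 26

26


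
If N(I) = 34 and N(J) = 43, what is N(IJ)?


N(IJ) = N(I) * N(J)
= 34 * 43
= 1462

1462


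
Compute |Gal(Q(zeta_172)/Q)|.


|Gal(Q(zeta_172)/Q)| = phi(172)
= 84

84


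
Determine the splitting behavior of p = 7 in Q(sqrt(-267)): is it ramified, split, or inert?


K = Q(sqrt(-267)). Since d mod 4 = 1, disc(K) = -267.
Check p | disc: -267 mod 7 = 6.
p does not divide disc. Compute Legendre symbol (d/p):
6^((7-1)/2) mod 7 = -1
(d/p) = -1, so p is inert: (p) stays prime with e=1, f=2, g=1.
Therefore p is inert.

inert


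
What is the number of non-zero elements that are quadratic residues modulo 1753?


For prime p, the number of non-zero quadratic residues is (p-1)/2.
= (1753-1)/2
= 876

876


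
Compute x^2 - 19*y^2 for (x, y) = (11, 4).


x^2 - d*y^2
= 11^2 - 19*4^2
= 121 - 304
= -183

-183


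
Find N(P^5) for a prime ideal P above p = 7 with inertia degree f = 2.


N(P^a) = p^(a*f)
= 7^(5*2)
= 7^10
= 282475249

282475249


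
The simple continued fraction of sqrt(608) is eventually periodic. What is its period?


Run the CF algorithm for sqrt(608).
a_0 = floor(sqrt(608)) = 24; set m_0=0, q_0=1.
Recurrence: m' = q*a - m,  q' = (d - m'^2)/q,  a' = floor((a_0 + m')/q').
  step 1: m=24, q=32, a=1
  step 2: m=8, q=17, a=1
  step 3: m=9, q=31, a=1
  step 4: m=22, q=4, a=11
  step 5: m=22, q=31, a=1
  step 6: m=9, q=17, a=1
  step 7: m=8, q=32, a=1
  step 8: m=24, q=1, a=48
a_8 = 2*a_0 = 48, so the period closes here.
sqrt(608) = [24; 1, 1, 1, 11, 1, 1, 1, 48]
Period length = 8

8


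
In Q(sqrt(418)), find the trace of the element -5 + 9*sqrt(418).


Tr(a + b*sqrt(d)) = (a + b*sqrt(d)) + (a - b*sqrt(d)) = 2a
= 2 * (-5)
= -10

-10


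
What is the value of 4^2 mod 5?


p = 5 is prime and the exponent is (p-1)/2 = 2, so by Euler's criterion 4^2 = (4/5) = +1 or -1 mod 5.
Compute by square-and-multiply:
  2 = 2 (binary 10)
  Repeated squaring mod 5: 4^1 = 4, 4^2 = 1
  4^2 = 1 mod 5
Result 1: 4 is a quadratic residue mod 5.
4^2 mod 5 = 1

1


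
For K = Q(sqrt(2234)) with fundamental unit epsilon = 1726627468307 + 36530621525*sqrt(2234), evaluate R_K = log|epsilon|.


epsilon = 1726627468307 + 36530621525*sqrt(2234)
= 3.4533e+12
R = ln(3.4533e+12)
= 28.8703

28.8703


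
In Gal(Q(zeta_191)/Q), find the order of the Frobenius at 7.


The Frobenius at p in Gal(Q(zeta_n)/Q) = (Z/nZ)* is the class of p, so its order is ord_191(7), the smallest k >= 1 with 7^k = 1 mod 191.
n = 191 = 191, phi(191) = 190; the order divides phi(n).
Divisors of 190: 1, 2, 5, 10, 19, 38, 95, 190
Repeated squaring mod 191: 7^1 = 7, 7^2 = 49, 7^4 = 109, 7^8 = 39, 7^16 = 184, 7^32 = 49, 7^64 = 109, 7^128 = 39
Test divisors in increasing order:
  k=1: 7^1 = 7 mod 191
  k=2: 7^2 = 49 mod 191
  k=5: 7^5 = 109 * 7 = 190 mod 191
  k=10: 7^10 = 39 * 49 = 1 mod 191  <- first divisor giving 1
Order = 10

10


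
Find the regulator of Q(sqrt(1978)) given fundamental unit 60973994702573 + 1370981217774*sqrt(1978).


epsilon = 60973994702573 + 1370981217774*sqrt(1978)
= 1.2195e+14
R = ln(1.2195e+14)
= 32.4346

32.4346


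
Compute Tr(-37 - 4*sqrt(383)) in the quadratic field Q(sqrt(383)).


Tr(a + b*sqrt(d)) = (a + b*sqrt(d)) + (a - b*sqrt(d)) = 2a
= 2 * (-37)
= -74

-74


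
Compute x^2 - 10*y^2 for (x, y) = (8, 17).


x^2 - d*y^2
= 8^2 - 10*17^2
= 64 - 2890
= -2826

-2826


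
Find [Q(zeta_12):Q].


The degree equals Euler's totient phi(12).
12 = 2^2 * 3
phi(12) = 4

4


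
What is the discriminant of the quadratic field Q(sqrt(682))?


For K = Q(sqrt(d)) with d squarefree: disc(K) = d if d = 1 mod 4, and disc(K) = 4d if d = 2 or 3 mod 4.
Here d = 682, and d mod 4 = 2.
d = 2 mod 4, not 1 (O_K = Z[sqrt(d)]), so disc(K) = 4d = 4 * (682) = 2728

2728


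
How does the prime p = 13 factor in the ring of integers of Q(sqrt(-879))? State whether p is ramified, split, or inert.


K = Q(sqrt(-879)). Since d mod 4 = 1, disc(K) = -879.
Check p | disc: -879 mod 13 = 5.
p does not divide disc. Compute Legendre symbol (d/p):
5^((13-1)/2) mod 13 = -1
(d/p) = -1, so p is inert: (p) stays prime with e=1, f=2, g=1.
Therefore p is inert.

inert


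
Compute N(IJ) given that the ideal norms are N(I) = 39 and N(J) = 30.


N(IJ) = N(I) * N(J)
= 39 * 30
= 1170

1170


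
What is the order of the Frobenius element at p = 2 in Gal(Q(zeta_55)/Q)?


The Frobenius at p in Gal(Q(zeta_n)/Q) = (Z/nZ)* is the class of p, so its order is ord_55(2), the smallest k >= 1 with 2^k = 1 mod 55.
n = 55 = 5 * 11, phi(55) = 40; the order divides phi(n).
Divisors of 40: 1, 2, 4, 5, 8, 10, 20, 40
Repeated squaring mod 55: 2^1 = 2, 2^2 = 4, 2^4 = 16, 2^8 = 36, 2^16 = 31, 2^32 = 26
Test divisors in increasing order:
  k=1: 2^1 = 2 mod 55
  k=2: 2^2 = 4 mod 55
  k=4: 2^4 = 16 mod 55
  k=5: 2^5 = 16 * 2 = 32 mod 55
  k=8: 2^8 = 36 mod 55
  k=10: 2^10 = 36 * 4 = 34 mod 55
  k=20: 2^20 = 31 * 16 = 1 mod 55  <- first divisor giving 1
Order = 20

20


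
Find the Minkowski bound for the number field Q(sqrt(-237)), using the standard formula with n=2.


d = -237, d mod 4 = 3, so disc(K) = 4d = -948; |disc(K)| = 948
Imaginary quadratic field, so n = 2, s = r2 = 1, r1 = 0
M = (n!/n^n) * (4/pi)^s * sqrt(|disc(K)|) = (2!/2^2) * (4/pi)^1 * sqrt(948)
= 0.5 * 1.273240 * 30.789609
= 19.6013

19.6013


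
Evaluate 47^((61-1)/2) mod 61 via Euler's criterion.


p = 61 is prime and the exponent is (p-1)/2 = 30, so by Euler's criterion 47^30 = (47/61) = +1 or -1 mod 61.
Compute by square-and-multiply:
  30 = 16 + 8 + 4 + 2 (binary 11110)
  Repeated squaring mod 61: 47^1 = 47, 47^2 = 13, 47^4 = 47, 47^8 = 13, 47^16 = 47
  47^30 = 47^16 * 47^8 * 47^4 * 47^2 = 47 * 13 * 47 * 13 mod 61
    47 * 13 = 611 = 1 mod 61
    1 * 47 = 47 = 47 mod 61
    47 * 13 = 611 = 1 mod 61
  47^30 = 1 mod 61
Result 1: 47 is a quadratic residue mod 61.
47^30 mod 61 = 1

1


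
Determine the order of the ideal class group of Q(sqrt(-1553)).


K = Q(sqrt(-1553)). d mod 4 = 3, so D = disc(K) = 4d = -6212
h(K) equals the number of primitive reduced positive-definite forms (a, b, c) = a*x^2 + b*x*y + c*y^2 with b^2 - 4ac = D,
where reduced means |b| <= a <= c, with b >= 0 whenever |b| = a or a = c, and primitive means gcd(a, b, c) = 1.
Reduced forces 3a^2 <= |D| = 6212, so 1 <= a <= 45; b must have the parity of D, and c = (b^2 - D)/(4a) must be an integer >= a.
Enumerate a = 1..45, b in [-a, a]:
  a=1: (1, 0, 1553)  [1]
  a=2: (2, 2, 777)  [1]
  a=3: (3, -2, 518), (3, 2, 518)  [2]
  a=4..5: none
  a=6: (6, -2, 259), (6, 2, 259)  [2]
  a=7: (7, -2, 222), (7, 2, 222)  [2]
  a=8: none
  a=9: (9, -4, 173), (9, 4, 173)  [2]
  a=10: none
  a=11: (11, -6, 142), (11, 6, 142)  [2]
  a=12..13: none
  a=14: (14, -2, 111), (14, 2, 111)  [2]
  a=15..17: none
  a=18: (18, -14, 89), (18, 14, 89)  [2]
  a=19: (19, -18, 86), (19, 18, 86)  [2]
  a=20: none
  a=21: (21, -16, 77), (21, -2, 74), (21, 2, 74), (21, 16, 77)  [4]
  a=22: (22, -6, 71), (22, 6, 71)  [2]
  a=23..26: none
  a=27: (27, -22, 62), (27, 22, 62)  [2]
  a=28: none
  a=29: (29, -20, 57), (29, 20, 57)  [2]
  a=30: none
  a=31: (31, -22, 54), (31, 22, 54)  [2]
  a=32: none
  a=33: (33, -28, 53), (33, -16, 49), (33, 16, 49), (33, 28, 53)  [4]
  a=34..36: none
  a=37: (37, -2, 42), (37, 2, 42)  [2]
  a=38: (38, -18, 43), (38, 18, 43)  [2]
  a=39..40: none
  a=41: (41, -26, 42), (41, 26, 42)  [2]
  a=42..45: none
Total reduced forms: 1 + 1 + 2 + 2 + 2 + 2 + 2 + 2 + 2 + 2 + 4 + 2 + 2 + 2 + 2 + 4 + 2 + 2 + 2 = 40
h = 40

40


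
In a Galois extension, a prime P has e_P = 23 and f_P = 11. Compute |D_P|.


|D_P| = e * f
= 23 * 11
= 253

253


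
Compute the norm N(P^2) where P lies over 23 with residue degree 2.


N(P^a) = p^(a*f)
= 23^(2*2)
= 23^4
= 279841

279841


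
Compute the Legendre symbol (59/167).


p = 167 is prime, so compute (59/167) with the reciprocity algorithm (Jacobi-symbol steps: pull out 2s via (2/n), flip via reciprocity, reduce):
  reciprocity: (59/167) -> -(167/59)
  reduce: (49/59)
  reciprocity: (49/59) -> +(59/49)
  reduce: (10/49)
  pull out 2: (2/49) = +1  (since 49 mod 8 = 1)
  reciprocity: (5/49) -> +(49/5)
  reduce: (4/5)
  pull out 2: (2/5) = -1  (since 5 mod 8 = 5)
  pull out 2: (2/5) = -1  (since 5 mod 8 = 5)
  (1/5) = 1
Product of signs = -1
(59/167) = -1

-1


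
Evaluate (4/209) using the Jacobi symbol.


Compute (4/209) via quadratic reciprocity:
  pull out 2: (2/209) = +1  (since 209 mod 8 = 1)
  pull out 2: (2/209) = +1  (since 209 mod 8 = 1)
  (1/209) = 1
Product of signs = 1

1


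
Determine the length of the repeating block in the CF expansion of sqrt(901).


Run the CF algorithm for sqrt(901).
a_0 = floor(sqrt(901)) = 30; set m_0=0, q_0=1.
Recurrence: m' = q*a - m,  q' = (d - m'^2)/q,  a' = floor((a_0 + m')/q').
  step 1: m=30, q=1, a=60
a_1 = 2*a_0 = 60, so the period closes here.
sqrt(901) = [30; 60]
Period length = 1

1


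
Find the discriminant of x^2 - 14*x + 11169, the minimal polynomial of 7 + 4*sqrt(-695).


The element 7 + 4*sqrt(-695) has minimal polynomial:
x^2 - 14*x + 11169
Discriminant = (-14)^2 - 4*(11169)
= 196 - 44676
= -44480

-44480


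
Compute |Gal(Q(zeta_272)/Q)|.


|Gal(Q(zeta_272)/Q)| = phi(272)
= 128

128


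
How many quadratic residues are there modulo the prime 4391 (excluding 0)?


For prime p, the number of non-zero quadratic residues is (p-1)/2.
= (4391-1)/2
= 2195

2195


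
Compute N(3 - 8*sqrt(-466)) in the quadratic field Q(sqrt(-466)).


N(a + b*sqrt(d)) = a^2 - d*b^2
= (3)^2 - (-466)*(-8)^2
= 9 + 29824
= 29833

29833


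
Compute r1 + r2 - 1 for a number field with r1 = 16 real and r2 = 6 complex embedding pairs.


By Dirichlet's unit theorem:
rank = r1 + r2 - 1
= 16 + 6 - 1
= 21

21


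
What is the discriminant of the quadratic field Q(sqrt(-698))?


For K = Q(sqrt(d)) with d squarefree: disc(K) = d if d = 1 mod 4, and disc(K) = 4d if d = 2 or 3 mod 4.
Here d = -698, and d mod 4 = 2.
d = 2 mod 4, not 1 (O_K = Z[sqrt(d)]), so disc(K) = 4d = 4 * (-698) = -2792

-2792


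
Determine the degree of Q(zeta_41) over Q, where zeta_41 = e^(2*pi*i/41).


The degree equals Euler's totient phi(41).
41 = 41
phi(41) = 40

40


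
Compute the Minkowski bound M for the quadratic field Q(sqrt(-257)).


d = -257, d mod 4 = 3, so disc(K) = 4d = -1028; |disc(K)| = 1028
Imaginary quadratic field, so n = 2, s = r2 = 1, r1 = 0
M = (n!/n^n) * (4/pi)^s * sqrt(|disc(K)|) = (2!/2^2) * (4/pi)^1 * sqrt(1028)
= 0.5 * 1.273240 * 32.062439
= 20.4116

20.4116


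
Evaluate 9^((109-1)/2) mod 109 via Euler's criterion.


p = 109 is prime and the exponent is (p-1)/2 = 54, so by Euler's criterion 9^54 = (9/109) = +1 or -1 mod 109.
Compute by square-and-multiply:
  54 = 32 + 16 + 4 + 2 (binary 110110)
  Repeated squaring mod 109: 9^1 = 9, 9^2 = 81, 9^4 = 21, 9^8 = 5, 9^16 = 25, 9^32 = 80
  9^54 = 9^32 * 9^16 * 9^4 * 9^2 = 80 * 25 * 21 * 81 mod 109
    80 * 25 = 2000 = 38 mod 109
    38 * 21 = 798 = 35 mod 109
    35 * 81 = 2835 = 1 mod 109
  9^54 = 1 mod 109
Result 1: 9 is a quadratic residue mod 109.
9^54 mod 109 = 1

1


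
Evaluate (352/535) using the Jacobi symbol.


Compute (352/535) via quadratic reciprocity:
  pull out 2: (2/535) = +1  (since 535 mod 8 = 7)
  pull out 2: (2/535) = +1  (since 535 mod 8 = 7)
  pull out 2: (2/535) = +1  (since 535 mod 8 = 7)
  pull out 2: (2/535) = +1  (since 535 mod 8 = 7)
  pull out 2: (2/535) = +1  (since 535 mod 8 = 7)
  reciprocity: (11/535) -> -(535/11)
  reduce: (7/11)
  reciprocity: (7/11) -> -(11/7)
  reduce: (4/7)
  pull out 2: (2/7) = +1  (since 7 mod 8 = 7)
  pull out 2: (2/7) = +1  (since 7 mod 8 = 7)
  (1/7) = 1
Product of signs = 1

1


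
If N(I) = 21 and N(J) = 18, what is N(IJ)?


N(IJ) = N(I) * N(J)
= 21 * 18
= 378

378


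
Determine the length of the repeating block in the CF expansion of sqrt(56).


Run the CF algorithm for sqrt(56).
a_0 = floor(sqrt(56)) = 7; set m_0=0, q_0=1.
Recurrence: m' = q*a - m,  q' = (d - m'^2)/q,  a' = floor((a_0 + m')/q').
  step 1: m=7, q=7, a=2
  step 2: m=7, q=1, a=14
a_2 = 2*a_0 = 14, so the period closes here.
sqrt(56) = [7; 2, 14]
Period length = 2

2


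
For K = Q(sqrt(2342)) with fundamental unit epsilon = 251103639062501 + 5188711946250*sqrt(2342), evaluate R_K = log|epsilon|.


epsilon = 251103639062501 + 5188711946250*sqrt(2342)
= 5.0221e+14
R = ln(5.0221e+14)
= 33.8500

33.8500


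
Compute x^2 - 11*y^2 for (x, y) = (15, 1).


x^2 - d*y^2
= 15^2 - 11*1^2
= 225 - 11
= 214

214


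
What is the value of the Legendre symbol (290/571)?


p = 571 is prime, so compute (290/571) with the reciprocity algorithm (Jacobi-symbol steps: pull out 2s via (2/n), flip via reciprocity, reduce):
  pull out 2: (2/571) = -1  (since 571 mod 8 = 3)
  reciprocity: (145/571) -> +(571/145)
  reduce: (136/145)
  pull out 2: (2/145) = +1  (since 145 mod 8 = 1)
  pull out 2: (2/145) = +1  (since 145 mod 8 = 1)
  pull out 2: (2/145) = +1  (since 145 mod 8 = 1)
  reciprocity: (17/145) -> +(145/17)
  reduce: (9/17)
  reciprocity: (9/17) -> +(17/9)
  reduce: (8/9)
  pull out 2: (2/9) = +1  (since 9 mod 8 = 1)
  pull out 2: (2/9) = +1  (since 9 mod 8 = 1)
  pull out 2: (2/9) = +1  (since 9 mod 8 = 1)
  (1/9) = 1
Product of signs = -1
(290/571) = -1

-1


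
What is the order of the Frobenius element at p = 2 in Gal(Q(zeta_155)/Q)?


The Frobenius at p in Gal(Q(zeta_n)/Q) = (Z/nZ)* is the class of p, so its order is ord_155(2), the smallest k >= 1 with 2^k = 1 mod 155.
n = 155 = 5 * 31, phi(155) = 120; the order divides phi(n).
Divisors of 120: 1, 2, 3, 4, 5, 6, 8, 10, 12, 15, 20, 24, 30, 40, 60, 120
Repeated squaring mod 155: 2^1 = 2, 2^2 = 4, 2^4 = 16, 2^8 = 101, 2^16 = 126, 2^32 = 66, 2^64 = 16
Test divisors in increasing order:
  k=1: 2^1 = 2 mod 155
  k=2: 2^2 = 4 mod 155
  k=3: 2^3 = 4 * 2 = 8 mod 155
  k=4: 2^4 = 16 mod 155
  k=5: 2^5 = 16 * 2 = 32 mod 155
  k=6: 2^6 = 16 * 4 = 64 mod 155
  k=8: 2^8 = 101 mod 155
  k=10: 2^10 = 101 * 4 = 94 mod 155
  k=12: 2^12 = 101 * 16 = 66 mod 155
  k=15: 2^15 = 101 * 16 * 4 * 2 = 63 mod 155
  k=20: 2^20 = 126 * 16 = 1 mod 155  <- first divisor giving 1
Order = 20

20


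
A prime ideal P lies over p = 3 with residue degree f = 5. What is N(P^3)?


N(P^a) = p^(a*f)
= 3^(3*5)
= 3^15
= 14348907

14348907


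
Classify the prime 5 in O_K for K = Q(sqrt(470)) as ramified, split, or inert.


K = Q(sqrt(470)). Since d mod 4 = 2, disc(K) = 1880.
Check p | disc: 1880 mod 5 = 0.
p divides disc, so p ramifies: (p) = P^2 with e=2, f=1, g=1.
Therefore p is ramified.

ramified


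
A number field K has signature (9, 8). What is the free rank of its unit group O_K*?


By Dirichlet's unit theorem:
rank = r1 + r2 - 1
= 9 + 8 - 1
= 16

16


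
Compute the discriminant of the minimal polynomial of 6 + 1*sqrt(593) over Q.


The element 6 + 1*sqrt(593) has minimal polynomial:
x^2 - 12*x - 557
Discriminant = (-12)^2 - 4*(-557)
= 144 + 2228
= 2372

2372


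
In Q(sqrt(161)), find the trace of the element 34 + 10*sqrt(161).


Tr(a + b*sqrt(d)) = (a + b*sqrt(d)) + (a - b*sqrt(d)) = 2a
= 2 * (34)
= 68

68


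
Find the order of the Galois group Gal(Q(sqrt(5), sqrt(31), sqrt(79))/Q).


The 3 square roots of distinct primes are multiplicatively independent over Q,
so [K:Q] = 2^3 and Gal(K/Q) is isomorphic to (Z/2Z)^3.
|Gal| = 2^3 = 8

8


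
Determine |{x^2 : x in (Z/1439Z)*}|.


For prime p, the number of non-zero quadratic residues is (p-1)/2.
= (1439-1)/2
= 719

719


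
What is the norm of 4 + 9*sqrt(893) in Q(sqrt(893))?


N(a + b*sqrt(d)) = a^2 - d*b^2
= (4)^2 - (893)*(9)^2
= 16 - 72333
= -72317

-72317


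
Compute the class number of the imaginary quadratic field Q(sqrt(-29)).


K = Q(sqrt(-29)). d mod 4 = 3, so D = disc(K) = 4d = -116
h(K) equals the number of primitive reduced positive-definite forms (a, b, c) = a*x^2 + b*x*y + c*y^2 with b^2 - 4ac = D,
where reduced means |b| <= a <= c, with b >= 0 whenever |b| = a or a = c, and primitive means gcd(a, b, c) = 1.
Reduced forces 3a^2 <= |D| = 116, so 1 <= a <= 6; b must have the parity of D, and c = (b^2 - D)/(4a) must be an integer >= a.
Enumerate a = 1..6, b in [-a, a]:
  a=1: (1, 0, 29)  [1]
  a=2: (2, 2, 15)  [1]
  a=3: (3, -2, 10), (3, 2, 10)  [2]
  a=4: none
  a=5: (5, -2, 6), (5, 2, 6)  [2]
  a=6: none
Total reduced forms: 1 + 1 + 2 + 2 = 6
h = 6

6


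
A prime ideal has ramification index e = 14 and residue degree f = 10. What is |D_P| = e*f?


|D_P| = e * f
= 14 * 10
= 140

140


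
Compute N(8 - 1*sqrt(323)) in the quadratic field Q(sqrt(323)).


N(a + b*sqrt(d)) = a^2 - d*b^2
= (8)^2 - (323)*(-1)^2
= 64 - 323
= -259

-259


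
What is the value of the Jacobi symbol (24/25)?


Compute (24/25) via quadratic reciprocity:
  pull out 2: (2/25) = +1  (since 25 mod 8 = 1)
  pull out 2: (2/25) = +1  (since 25 mod 8 = 1)
  pull out 2: (2/25) = +1  (since 25 mod 8 = 1)
  reciprocity: (3/25) -> +(25/3)
  reduce: (1/3)
  (1/3) = 1
Product of signs = 1

1


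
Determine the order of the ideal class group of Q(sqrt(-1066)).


K = Q(sqrt(-1066)). d mod 4 = 2, so D = disc(K) = 4d = -4264
h(K) equals the number of primitive reduced positive-definite forms (a, b, c) = a*x^2 + b*x*y + c*y^2 with b^2 - 4ac = D,
where reduced means |b| <= a <= c, with b >= 0 whenever |b| = a or a = c, and primitive means gcd(a, b, c) = 1.
Reduced forces 3a^2 <= |D| = 4264, so 1 <= a <= 37; b must have the parity of D, and c = (b^2 - D)/(4a) must be an integer >= a.
Enumerate a = 1..37, b in [-a, a]:
  a=1: (1, 0, 1066)  [1]
  a=2: (2, 0, 533)  [1]
  a=3..4: none
  a=5: (5, -4, 214), (5, 4, 214)  [2]
  a=6..9: none
  a=10: (10, -4, 107), (10, 4, 107)  [2]
  a=11: (11, -2, 97), (11, 2, 97)  [2]
  a=12: none
  a=13: (13, 0, 82)  [1]
  a=14..18: none
  a=19: (19, -12, 58), (19, 12, 58)  [2]
  a=20..21: none
  a=22: (22, -20, 53), (22, 20, 53)  [2]
  a=23..24: none
  a=25: (25, -6, 43), (25, 6, 43)  [2]
  a=26: (26, 0, 41)  [1]
  a=27..28: none
  a=29: (29, -12, 38), (29, 12, 38)  [2]
  a=30: none
  a=31: (31, -18, 37), (31, 18, 37)  [2]
  a=32..37: none
Total reduced forms: 1 + 1 + 2 + 2 + 2 + 1 + 2 + 2 + 2 + 1 + 2 + 2 = 20
h = 20

20


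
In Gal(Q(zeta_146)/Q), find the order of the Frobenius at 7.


The Frobenius at p in Gal(Q(zeta_n)/Q) = (Z/nZ)* is the class of p, so its order is ord_146(7), the smallest k >= 1 with 7^k = 1 mod 146.
n = 146 = 2 * 73, phi(146) = 72; the order divides phi(n).
Divisors of 72: 1, 2, 3, 4, 6, 8, 9, 12, 18, 24, 36, 72
Repeated squaring mod 146: 7^1 = 7, 7^2 = 49, 7^4 = 65, 7^8 = 137, 7^16 = 81, 7^32 = 137, 7^64 = 81
Test divisors in increasing order:
  k=1: 7^1 = 7 mod 146
  k=2: 7^2 = 49 mod 146
  k=3: 7^3 = 49 * 7 = 51 mod 146
  k=4: 7^4 = 65 mod 146
  k=6: 7^6 = 65 * 49 = 119 mod 146
  k=8: 7^8 = 137 mod 146
  k=9: 7^9 = 137 * 7 = 83 mod 146
  k=12: 7^12 = 137 * 65 = 145 mod 146
  k=18: 7^18 = 81 * 49 = 27 mod 146
  k=24: 7^24 = 81 * 137 = 1 mod 146  <- first divisor giving 1
Order = 24

24


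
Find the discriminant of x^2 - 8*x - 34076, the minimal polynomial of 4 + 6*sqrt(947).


The element 4 + 6*sqrt(947) has minimal polynomial:
x^2 - 8*x - 34076
Discriminant = (-8)^2 - 4*(-34076)
= 64 + 136304
= 136368

136368


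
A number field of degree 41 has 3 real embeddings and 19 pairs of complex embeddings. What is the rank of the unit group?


By Dirichlet's unit theorem:
rank = r1 + r2 - 1
= 3 + 19 - 1
= 21

21


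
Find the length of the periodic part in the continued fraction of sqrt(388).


Run the CF algorithm for sqrt(388).
a_0 = floor(sqrt(388)) = 19; set m_0=0, q_0=1.
Recurrence: m' = q*a - m,  q' = (d - m'^2)/q,  a' = floor((a_0 + m')/q').
  step 1: m=19, q=27, a=1
  step 2: m=8, q=12, a=2
  step 3: m=16, q=11, a=3
  step 4: m=17, q=9, a=4
  step 5: m=19, q=3, a=12
  step 6: m=17, q=33, a=1
  step 7: m=16, q=4, a=8
  step 8: m=16, q=33, a=1
  step 9: m=17, q=3, a=12
  step 10: m=19, q=9, a=4
  step 11: m=17, q=11, a=3
  step 12: m=16, q=12, a=2
  step 13: m=8, q=27, a=1
  step 14: m=19, q=1, a=38
a_14 = 2*a_0 = 38, so the period closes here.
sqrt(388) = [19; 1, 2, 3, 4, 12, 1, 8, 1, 12, 4, 3, 2, 1, 38]
Period length = 14

14


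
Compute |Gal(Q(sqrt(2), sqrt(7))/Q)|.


The 2 square roots of distinct primes are multiplicatively independent over Q,
so [K:Q] = 2^2 and Gal(K/Q) is isomorphic to (Z/2Z)^2.
|Gal| = 2^2 = 4

4


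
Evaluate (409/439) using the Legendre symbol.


p = 439 is prime, so compute (409/439) with the reciprocity algorithm (Jacobi-symbol steps: pull out 2s via (2/n), flip via reciprocity, reduce):
  reciprocity: (409/439) -> +(439/409)
  reduce: (30/409)
  pull out 2: (2/409) = +1  (since 409 mod 8 = 1)
  reciprocity: (15/409) -> +(409/15)
  reduce: (4/15)
  pull out 2: (2/15) = +1  (since 15 mod 8 = 7)
  pull out 2: (2/15) = +1  (since 15 mod 8 = 7)
  (1/15) = 1
Product of signs = 1
(409/439) = 1

1


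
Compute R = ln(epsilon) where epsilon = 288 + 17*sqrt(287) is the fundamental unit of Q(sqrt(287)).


epsilon = 288 + 17*sqrt(287)
= 575.9983
R = ln(575.9983)
= 6.3561

6.3561


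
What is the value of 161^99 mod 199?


p = 199 is prime and the exponent is (p-1)/2 = 99, so by Euler's criterion 161^99 = (161/199) = +1 or -1 mod 199.
Compute by square-and-multiply:
  99 = 64 + 32 + 2 + 1 (binary 1100011)
  Repeated squaring mod 199: 161^1 = 161, 161^2 = 51, 161^4 = 14, 161^8 = 196, 161^16 = 9, 161^32 = 81, 161^64 = 193
  161^99 = 161^64 * 161^32 * 161^2 * 161^1 = 193 * 81 * 51 * 161 mod 199
    193 * 81 = 15633 = 111 mod 199
    111 * 51 = 5661 = 89 mod 199
    89 * 161 = 14329 = 1 mod 199
  161^99 = 1 mod 199
Result 1: 161 is a quadratic residue mod 199.
161^99 mod 199 = 1

1


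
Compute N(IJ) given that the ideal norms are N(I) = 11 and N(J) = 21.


N(IJ) = N(I) * N(J)
= 11 * 21
= 231

231


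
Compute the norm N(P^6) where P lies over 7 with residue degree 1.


N(P^a) = p^(a*f)
= 7^(6*1)
= 7^6
= 117649

117649


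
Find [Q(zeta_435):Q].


The degree equals Euler's totient phi(435).
435 = 3 * 5 * 29
phi(435) = 224

224


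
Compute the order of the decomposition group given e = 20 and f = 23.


|D_P| = e * f
= 20 * 23
= 460

460


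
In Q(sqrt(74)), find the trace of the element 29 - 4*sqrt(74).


Tr(a + b*sqrt(d)) = (a + b*sqrt(d)) + (a - b*sqrt(d)) = 2a
= 2 * (29)
= 58

58


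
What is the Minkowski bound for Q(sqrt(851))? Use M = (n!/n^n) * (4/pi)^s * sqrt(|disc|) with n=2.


d = 851, d mod 4 = 3, so disc(K) = 4d = 3404; |disc(K)| = 3404
Real quadratic field, so n = 2, s = r2 = 0, r1 = 2
M = (n!/n^n) * (4/pi)^s * sqrt(|disc(K)|) = (2!/2^2) * (4/pi)^0 * sqrt(3404)
= 0.5 * 1.000000 * 58.343809
= 29.1719

29.1719


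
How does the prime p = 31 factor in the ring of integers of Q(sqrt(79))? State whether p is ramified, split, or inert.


K = Q(sqrt(79)). Since d mod 4 = 3, disc(K) = 316.
Check p | disc: 316 mod 31 = 6.
p does not divide disc. Compute Legendre symbol (d/p):
17^((31-1)/2) mod 31 = -1
(d/p) = -1, so p is inert: (p) stays prime with e=1, f=2, g=1.
Therefore p is inert.

inert


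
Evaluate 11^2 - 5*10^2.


x^2 - d*y^2
= 11^2 - 5*10^2
= 121 - 500
= -379

-379


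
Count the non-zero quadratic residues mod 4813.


For prime p, the number of non-zero quadratic residues is (p-1)/2.
= (4813-1)/2
= 2406

2406


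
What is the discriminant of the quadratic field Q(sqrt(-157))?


For K = Q(sqrt(d)) with d squarefree: disc(K) = d if d = 1 mod 4, and disc(K) = 4d if d = 2 or 3 mod 4.
Here d = -157, and d mod 4 = 3.
d = 3 mod 4, not 1 (O_K = Z[sqrt(d)]), so disc(K) = 4d = 4 * (-157) = -628

-628


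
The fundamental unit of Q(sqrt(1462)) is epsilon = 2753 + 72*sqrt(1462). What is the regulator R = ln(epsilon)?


epsilon = 2753 + 72*sqrt(1462)
= 5505.9998
R = ln(5505.9998)
= 8.6136

8.6136


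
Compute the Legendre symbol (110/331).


p = 331 is prime, so compute (110/331) with the reciprocity algorithm (Jacobi-symbol steps: pull out 2s via (2/n), flip via reciprocity, reduce):
  pull out 2: (2/331) = -1  (since 331 mod 8 = 3)
  reciprocity: (55/331) -> -(331/55)
  reduce: (1/55)
  (1/55) = 1
Product of signs = 1
(110/331) = 1

1


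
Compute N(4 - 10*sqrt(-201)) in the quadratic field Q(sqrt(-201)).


N(a + b*sqrt(d)) = a^2 - d*b^2
= (4)^2 - (-201)*(-10)^2
= 16 + 20100
= 20116

20116


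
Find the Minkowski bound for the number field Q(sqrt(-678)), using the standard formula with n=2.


d = -678, d mod 4 = 2, so disc(K) = 4d = -2712; |disc(K)| = 2712
Imaginary quadratic field, so n = 2, s = r2 = 1, r1 = 0
M = (n!/n^n) * (4/pi)^s * sqrt(|disc(K)|) = (2!/2^2) * (4/pi)^1 * sqrt(2712)
= 0.5 * 1.273240 * 52.076866
= 33.1532

33.1532


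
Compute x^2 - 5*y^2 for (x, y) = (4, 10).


x^2 - d*y^2
= 4^2 - 5*10^2
= 16 - 500
= -484

-484


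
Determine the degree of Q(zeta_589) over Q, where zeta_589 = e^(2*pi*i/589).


The degree equals Euler's totient phi(589).
589 = 19 * 31
phi(589) = 540

540


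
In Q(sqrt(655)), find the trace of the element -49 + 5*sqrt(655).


Tr(a + b*sqrt(d)) = (a + b*sqrt(d)) + (a - b*sqrt(d)) = 2a
= 2 * (-49)
= -98

-98


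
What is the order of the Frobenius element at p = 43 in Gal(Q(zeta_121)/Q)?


The Frobenius at p in Gal(Q(zeta_n)/Q) = (Z/nZ)* is the class of p, so its order is ord_121(43), the smallest k >= 1 with 43^k = 1 mod 121.
n = 121 = 11^2, phi(121) = 110; the order divides phi(n).
Divisors of 110: 1, 2, 5, 10, 11, 22, 55, 110
Repeated squaring mod 121: 43^1 = 43, 43^2 = 34, 43^4 = 67, 43^8 = 12, 43^16 = 23, 43^32 = 45, 43^64 = 89
Test divisors in increasing order:
  k=1: 43^1 = 43 mod 121
  k=2: 43^2 = 34 mod 121
  k=5: 43^5 = 67 * 43 = 98 mod 121
  k=10: 43^10 = 12 * 34 = 45 mod 121
  k=11: 43^11 = 12 * 34 * 43 = 120 mod 121
  k=22: 43^22 = 23 * 67 * 34 = 1 mod 121  <- first divisor giving 1
Order = 22

22


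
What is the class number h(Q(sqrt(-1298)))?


K = Q(sqrt(-1298)). d mod 4 = 2, so D = disc(K) = 4d = -5192
h(K) equals the number of primitive reduced positive-definite forms (a, b, c) = a*x^2 + b*x*y + c*y^2 with b^2 - 4ac = D,
where reduced means |b| <= a <= c, with b >= 0 whenever |b| = a or a = c, and primitive means gcd(a, b, c) = 1.
Reduced forces 3a^2 <= |D| = 5192, so 1 <= a <= 41; b must have the parity of D, and c = (b^2 - D)/(4a) must be an integer >= a.
Enumerate a = 1..41, b in [-a, a]:
  a=1: (1, 0, 1298)  [1]
  a=2: (2, 0, 649)  [1]
  a=3: (3, -2, 433), (3, 2, 433)  [2]
  a=4..5: none
  a=6: (6, -4, 217), (6, 4, 217)  [2]
  a=7: (7, -4, 186), (7, 4, 186)  [2]
  a=8: none
  a=9: (9, -8, 146), (9, 8, 146)  [2]
  a=10: none
  a=11: (11, 0, 118)  [1]
  a=12..13: none
  a=14: (14, -4, 93), (14, 4, 93)  [2]
  a=15..17: none
  a=18: (18, -8, 73), (18, 8, 73)  [2]
  a=19..20: none
  a=21: (21, -10, 63), (21, -4, 62), (21, 4, 62), (21, 10, 63)  [4]
  a=22: (22, 0, 59)  [1]
  a=23: (23, -12, 58), (23, 12, 58)  [2]
  a=24..26: none
  a=27: (27, -10, 49), (27, 10, 49)  [2]
  a=28: none
  a=29: (29, -12, 46), (29, 12, 46)  [2]
  a=30: none
  a=31: (31, -4, 42), (31, 4, 42)  [2]
  a=32: none
  a=33: (33, -22, 43), (33, 22, 43)  [2]
  a=34..36: none
  a=37: (37, -32, 42), (37, 32, 42)  [2]
  a=38..41: none
Total reduced forms: 1 + 1 + 2 + 2 + 2 + 2 + 1 + 2 + 2 + 4 + 1 + 2 + 2 + 2 + 2 + 2 + 2 = 32
h = 32

32


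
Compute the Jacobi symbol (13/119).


Compute (13/119) via quadratic reciprocity:
  reciprocity: (13/119) -> +(119/13)
  reduce: (2/13)
  pull out 2: (2/13) = -1  (since 13 mod 8 = 5)
  (1/13) = 1
Product of signs = -1

-1


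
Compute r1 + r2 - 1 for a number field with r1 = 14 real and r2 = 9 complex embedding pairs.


By Dirichlet's unit theorem:
rank = r1 + r2 - 1
= 14 + 9 - 1
= 22

22


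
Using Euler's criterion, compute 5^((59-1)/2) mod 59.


p = 59 is prime and the exponent is (p-1)/2 = 29, so by Euler's criterion 5^29 = (5/59) = +1 or -1 mod 59.
Compute by square-and-multiply:
  29 = 16 + 8 + 4 + 1 (binary 11101)
  Repeated squaring mod 59: 5^1 = 5, 5^2 = 25, 5^4 = 35, 5^8 = 45, 5^16 = 19
  5^29 = 5^16 * 5^8 * 5^4 * 5^1 = 19 * 45 * 35 * 5 mod 59
    19 * 45 = 855 = 29 mod 59
    29 * 35 = 1015 = 12 mod 59
    12 * 5 = 60 = 1 mod 59
  5^29 = 1 mod 59
Result 1: 5 is a quadratic residue mod 59.
5^29 mod 59 = 1

1


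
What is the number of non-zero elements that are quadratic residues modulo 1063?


For prime p, the number of non-zero quadratic residues is (p-1)/2.
= (1063-1)/2
= 531

531


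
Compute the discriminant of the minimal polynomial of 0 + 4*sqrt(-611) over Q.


The element 0 + 4*sqrt(-611) has minimal polynomial:
x^2 + 0*x + 9776
Discriminant = (0)^2 - 4*(9776)
= 0 - 39104
= -39104

-39104


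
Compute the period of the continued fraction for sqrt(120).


Run the CF algorithm for sqrt(120).
a_0 = floor(sqrt(120)) = 10; set m_0=0, q_0=1.
Recurrence: m' = q*a - m,  q' = (d - m'^2)/q,  a' = floor((a_0 + m')/q').
  step 1: m=10, q=20, a=1
  step 2: m=10, q=1, a=20
a_2 = 2*a_0 = 20, so the period closes here.
sqrt(120) = [10; 1, 20]
Period length = 2

2


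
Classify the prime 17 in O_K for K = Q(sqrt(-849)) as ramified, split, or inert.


K = Q(sqrt(-849)). Since d mod 4 = 3, disc(K) = -3396.
Check p | disc: -3396 mod 17 = 4.
p does not divide disc. Compute Legendre symbol (d/p):
1^((17-1)/2) mod 17 = 1
(d/p) = 1, so p splits: (p) = P*P' with e=1, f=1, g=2.
Therefore p is split.

split


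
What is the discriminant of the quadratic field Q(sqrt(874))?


For K = Q(sqrt(d)) with d squarefree: disc(K) = d if d = 1 mod 4, and disc(K) = 4d if d = 2 or 3 mod 4.
Here d = 874, and d mod 4 = 2.
d = 2 mod 4, not 1 (O_K = Z[sqrt(d)]), so disc(K) = 4d = 4 * (874) = 3496

3496


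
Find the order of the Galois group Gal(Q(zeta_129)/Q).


|Gal(Q(zeta_129)/Q)| = phi(129)
= 84

84


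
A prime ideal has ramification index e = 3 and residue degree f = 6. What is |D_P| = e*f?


|D_P| = e * f
= 3 * 6
= 18

18


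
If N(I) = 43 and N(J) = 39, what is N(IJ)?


N(IJ) = N(I) * N(J)
= 43 * 39
= 1677

1677


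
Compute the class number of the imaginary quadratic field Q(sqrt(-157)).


K = Q(sqrt(-157)). d mod 4 = 3, so D = disc(K) = 4d = -628
h(K) equals the number of primitive reduced positive-definite forms (a, b, c) = a*x^2 + b*x*y + c*y^2 with b^2 - 4ac = D,
where reduced means |b| <= a <= c, with b >= 0 whenever |b| = a or a = c, and primitive means gcd(a, b, c) = 1.
Reduced forces 3a^2 <= |D| = 628, so 1 <= a <= 14; b must have the parity of D, and c = (b^2 - D)/(4a) must be an integer >= a.
Enumerate a = 1..14, b in [-a, a]:
  a=1: (1, 0, 157)  [1]
  a=2: (2, 2, 79)  [1]
  a=3..6: none
  a=7: (7, -4, 23), (7, 4, 23)  [2]
  a=8..12: none
  a=13: (13, -10, 14), (13, 10, 14)  [2]
  a=14: none
Total reduced forms: 1 + 1 + 2 + 2 = 6
h = 6

6


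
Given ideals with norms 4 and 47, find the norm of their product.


N(IJ) = N(I) * N(J)
= 4 * 47
= 188

188


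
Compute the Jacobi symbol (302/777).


Compute (302/777) via quadratic reciprocity:
  pull out 2: (2/777) = +1  (since 777 mod 8 = 1)
  reciprocity: (151/777) -> +(777/151)
  reduce: (22/151)
  pull out 2: (2/151) = +1  (since 151 mod 8 = 7)
  reciprocity: (11/151) -> -(151/11)
  reduce: (8/11)
  pull out 2: (2/11) = -1  (since 11 mod 8 = 3)
  pull out 2: (2/11) = -1  (since 11 mod 8 = 3)
  pull out 2: (2/11) = -1  (since 11 mod 8 = 3)
  (1/11) = 1
Product of signs = 1

1
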